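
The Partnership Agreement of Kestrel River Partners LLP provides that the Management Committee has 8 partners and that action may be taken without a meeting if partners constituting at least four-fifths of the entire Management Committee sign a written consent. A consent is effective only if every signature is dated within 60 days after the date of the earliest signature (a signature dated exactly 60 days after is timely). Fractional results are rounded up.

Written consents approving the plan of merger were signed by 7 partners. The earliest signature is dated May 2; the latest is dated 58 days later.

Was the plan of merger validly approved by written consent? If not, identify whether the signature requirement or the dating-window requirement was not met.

Signatures required: at least four-fifths of 8 — 4/5 of 8 = 6.40, rounded up to 7, so 7 needed; 7 signed. Sufficient.
Dating window: the latest signature is 58 days after the earliest; the limit is 60 days. Within the window.

Effective — both the signature and dating-window requirements are satisfied.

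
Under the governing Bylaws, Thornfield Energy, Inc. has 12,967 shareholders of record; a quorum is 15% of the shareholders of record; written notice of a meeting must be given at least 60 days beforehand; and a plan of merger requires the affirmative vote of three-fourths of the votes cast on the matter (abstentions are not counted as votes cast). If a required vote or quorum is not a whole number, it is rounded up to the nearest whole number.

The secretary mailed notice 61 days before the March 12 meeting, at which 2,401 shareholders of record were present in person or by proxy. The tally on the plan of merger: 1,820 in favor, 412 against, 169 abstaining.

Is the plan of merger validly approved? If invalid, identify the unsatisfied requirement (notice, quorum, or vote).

Valid — all requirements satisfied.

Notice: 61 days given; 60 required. Satisfied.
Quorum: 15% of 12,967 = 1,945.05, rounded up to 1,946; 2,401 present. Satisfied.
Vote: requires three-fourths of the votes cast (2,401 − 169 abstaining = 2,232); 3/4 of 2232 = 1674, so 1,674 needed; 1,820 in favor. Satisfied.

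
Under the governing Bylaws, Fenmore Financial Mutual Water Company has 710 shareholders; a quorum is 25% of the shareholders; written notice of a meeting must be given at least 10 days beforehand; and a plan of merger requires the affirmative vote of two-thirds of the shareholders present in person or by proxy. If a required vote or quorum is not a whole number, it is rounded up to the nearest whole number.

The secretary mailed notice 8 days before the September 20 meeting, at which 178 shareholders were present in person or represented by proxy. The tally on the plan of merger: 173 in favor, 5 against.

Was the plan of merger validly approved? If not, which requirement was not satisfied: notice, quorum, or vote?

Invalid — notice requirement not satisfied.

Notice: 8 days given; 10 required. Not satisfied.
Quorum: 25% of 710 = 177.50, rounded up to 178; 178 present. Satisfied.
Vote: requires two-thirds of those present (178); 2/3 of 178 = 118.67, rounded up to 119, so 119 needed; 173 in favor. Satisfied.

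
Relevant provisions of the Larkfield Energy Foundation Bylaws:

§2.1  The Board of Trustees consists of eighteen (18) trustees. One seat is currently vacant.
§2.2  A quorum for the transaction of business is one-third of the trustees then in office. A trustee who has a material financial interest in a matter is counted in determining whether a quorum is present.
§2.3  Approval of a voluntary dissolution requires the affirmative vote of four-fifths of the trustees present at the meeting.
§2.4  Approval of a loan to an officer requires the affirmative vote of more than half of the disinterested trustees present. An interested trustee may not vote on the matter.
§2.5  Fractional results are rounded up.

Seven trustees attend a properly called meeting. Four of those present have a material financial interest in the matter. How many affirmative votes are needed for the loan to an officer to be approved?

2

The loan to an officer requires a majority of the disinterested trustees present (7 − 4 = 3).
A majority of 3 is 2.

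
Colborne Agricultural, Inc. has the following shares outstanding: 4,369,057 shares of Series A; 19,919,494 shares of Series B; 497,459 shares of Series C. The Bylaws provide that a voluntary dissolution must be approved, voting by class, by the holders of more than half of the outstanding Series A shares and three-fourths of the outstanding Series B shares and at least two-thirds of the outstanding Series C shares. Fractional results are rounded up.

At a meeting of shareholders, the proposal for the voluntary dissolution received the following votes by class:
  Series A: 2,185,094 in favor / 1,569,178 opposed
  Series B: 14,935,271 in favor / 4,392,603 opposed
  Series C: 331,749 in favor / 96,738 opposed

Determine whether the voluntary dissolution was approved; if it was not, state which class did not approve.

Not approved — the Series B shares did not give the required vote.

Series A: a majority of 4369057 is 2184529; 2,184,529 required, 2,185,094 in favor — approved.
Series B: 3/4 of 19919494 = 14939620.50, rounded up to 14939621; 14,939,621 required, 14,935,271 in favor — not approved.
Series C: 2/3 of 497459 = 331639.33, rounded up to 331640; 331,640 required, 331,749 in favor — approved.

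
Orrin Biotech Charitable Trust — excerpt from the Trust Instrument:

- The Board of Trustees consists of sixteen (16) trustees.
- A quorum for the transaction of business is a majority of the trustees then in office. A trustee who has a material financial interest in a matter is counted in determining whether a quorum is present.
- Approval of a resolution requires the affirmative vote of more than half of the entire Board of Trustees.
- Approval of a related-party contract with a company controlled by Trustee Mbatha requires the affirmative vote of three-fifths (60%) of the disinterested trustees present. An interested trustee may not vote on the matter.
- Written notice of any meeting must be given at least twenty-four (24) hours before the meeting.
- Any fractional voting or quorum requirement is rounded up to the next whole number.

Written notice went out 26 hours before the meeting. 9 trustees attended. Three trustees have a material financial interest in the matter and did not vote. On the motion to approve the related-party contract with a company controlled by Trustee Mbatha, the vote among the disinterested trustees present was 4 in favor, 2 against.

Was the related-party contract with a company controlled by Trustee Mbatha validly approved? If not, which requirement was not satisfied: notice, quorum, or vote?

Valid — all requirements satisfied.

Notice: 26 hours given; 24 required (26 ≥ 24). Satisfied.
Quorum: 9 present (interested trustees count toward quorum); quorum is 9. Satisfied.
Vote: the related-party contract with a company controlled by Trustee Mbatha requires three-fifths of the disinterested trustees present (9 − 3 = 6). 3/5 of 6 = 3.60, rounded up to 4, so 4 affirmative votes are needed; 4 voted in favor. Satisfied.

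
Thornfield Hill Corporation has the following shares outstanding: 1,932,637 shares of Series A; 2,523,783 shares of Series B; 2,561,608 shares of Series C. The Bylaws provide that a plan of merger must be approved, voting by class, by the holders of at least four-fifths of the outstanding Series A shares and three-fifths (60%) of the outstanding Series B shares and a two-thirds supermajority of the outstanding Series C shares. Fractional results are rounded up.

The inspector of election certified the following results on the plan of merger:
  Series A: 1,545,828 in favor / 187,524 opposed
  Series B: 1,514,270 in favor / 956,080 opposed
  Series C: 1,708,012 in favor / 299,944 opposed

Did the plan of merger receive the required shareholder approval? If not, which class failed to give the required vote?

Not approved — the Series A shares did not give the required vote.

Series A: 4/5 of 1932637 = 1546109.60, rounded up to 1546110; 1,546,110 required, 1,545,828 in favor — not approved.
Series B: 3/5 of 2523783 = 1514269.80, rounded up to 1514270; 1,514,270 required, 1,514,270 in favor — approved.
Series C: 2/3 of 2561608 = 1707738.67, rounded up to 1707739; 1,707,739 required, 1,708,012 in favor — approved.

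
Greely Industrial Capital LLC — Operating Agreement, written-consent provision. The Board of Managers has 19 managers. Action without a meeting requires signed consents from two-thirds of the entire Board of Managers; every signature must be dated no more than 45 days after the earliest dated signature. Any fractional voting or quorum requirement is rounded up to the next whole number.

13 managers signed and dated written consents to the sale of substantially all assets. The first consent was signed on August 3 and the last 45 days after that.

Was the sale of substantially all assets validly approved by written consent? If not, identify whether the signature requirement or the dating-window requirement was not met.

Effective — both the signature and dating-window requirements are satisfied.

Signatures required: two-thirds of 19 — 2/3 of 19 = 12.67, rounded up to 13, so 13 needed; 13 signed. Sufficient.
Dating window: the latest signature is 45 days after the earliest; the limit is 45 days. Within the window.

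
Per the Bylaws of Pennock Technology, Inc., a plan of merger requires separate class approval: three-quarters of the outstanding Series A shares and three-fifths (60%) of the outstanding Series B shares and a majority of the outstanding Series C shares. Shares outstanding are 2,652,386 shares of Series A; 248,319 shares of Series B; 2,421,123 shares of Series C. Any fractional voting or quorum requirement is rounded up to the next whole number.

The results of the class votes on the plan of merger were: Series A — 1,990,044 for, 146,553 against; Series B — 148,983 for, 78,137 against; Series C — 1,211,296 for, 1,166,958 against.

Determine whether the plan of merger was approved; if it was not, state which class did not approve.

Series A: 3/4 of 2652386 = 1989289.50, rounded up to 1989290; 1,989,290 required, 1,990,044 in favor — approved.
Series B: 3/5 of 248319 = 148991.40, rounded up to 148992; 148,992 required, 148,983 in favor — not approved.
Series C: a majority of 2421123 is 1210562; 1,210,562 required, 1,211,296 in favor — approved.

Not approved — the Series B shares did not give the required vote.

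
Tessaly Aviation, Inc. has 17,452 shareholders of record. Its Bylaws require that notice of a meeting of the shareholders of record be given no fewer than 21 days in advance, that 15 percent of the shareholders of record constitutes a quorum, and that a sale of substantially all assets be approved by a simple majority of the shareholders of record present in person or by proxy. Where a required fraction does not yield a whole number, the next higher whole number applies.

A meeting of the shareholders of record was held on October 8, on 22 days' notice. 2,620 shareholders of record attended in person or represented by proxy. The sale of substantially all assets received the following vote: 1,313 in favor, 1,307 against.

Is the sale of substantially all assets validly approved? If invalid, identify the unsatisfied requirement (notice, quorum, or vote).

Valid — all requirements satisfied.

Notice: 22 days given; 21 required. Satisfied.
Quorum: 15% of 17,452 = 2,617.80, rounded up to 2,618; 2,620 present. Satisfied.
Vote: requires a majority of those present (2,620); a majority of 2620 is 1311, so 1,311 needed; 1,313 in favor. Satisfied.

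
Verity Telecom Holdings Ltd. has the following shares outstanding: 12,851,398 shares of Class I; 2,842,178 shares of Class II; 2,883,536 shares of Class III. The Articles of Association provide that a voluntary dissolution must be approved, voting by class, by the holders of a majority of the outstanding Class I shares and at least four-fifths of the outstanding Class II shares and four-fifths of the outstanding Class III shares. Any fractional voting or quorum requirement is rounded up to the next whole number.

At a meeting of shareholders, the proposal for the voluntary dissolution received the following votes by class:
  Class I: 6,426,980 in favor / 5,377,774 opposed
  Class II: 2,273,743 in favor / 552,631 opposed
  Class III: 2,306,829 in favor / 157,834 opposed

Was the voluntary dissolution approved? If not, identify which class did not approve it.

Approved — every class gave the required vote.

Class I: a majority of 12851398 is 6425700; 6,425,700 required, 6,426,980 in favor — approved.
Class II: 4/5 of 2842178 = 2273742.40, rounded up to 2273743; 2,273,743 required, 2,273,743 in favor — approved.
Class III: 4/5 of 2883536 = 2306828.80, rounded up to 2306829; 2,306,829 required, 2,306,829 in favor — approved.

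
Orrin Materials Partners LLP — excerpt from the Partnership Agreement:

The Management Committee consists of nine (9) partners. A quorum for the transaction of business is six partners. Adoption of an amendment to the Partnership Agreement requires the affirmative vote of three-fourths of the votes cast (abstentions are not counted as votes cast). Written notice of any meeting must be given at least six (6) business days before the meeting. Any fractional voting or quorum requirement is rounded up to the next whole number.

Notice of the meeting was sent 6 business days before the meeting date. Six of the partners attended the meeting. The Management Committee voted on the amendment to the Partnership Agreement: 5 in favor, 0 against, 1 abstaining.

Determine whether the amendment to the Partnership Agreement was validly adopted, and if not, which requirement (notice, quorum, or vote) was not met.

Notice: 6 business days given; 6 required (6 ≥ 6). Satisfied.
Quorum: 6 present; quorum is 6. Satisfied.
Vote: the amendment to the Partnership Agreement requires three-fourths of the votes cast (6 present − 1 abstaining = 5). 3/4 of 5 = 3.75, rounded up to 4, so 4 affirmative votes are needed; 5 voted in favor. Satisfied.

Valid — all requirements satisfied.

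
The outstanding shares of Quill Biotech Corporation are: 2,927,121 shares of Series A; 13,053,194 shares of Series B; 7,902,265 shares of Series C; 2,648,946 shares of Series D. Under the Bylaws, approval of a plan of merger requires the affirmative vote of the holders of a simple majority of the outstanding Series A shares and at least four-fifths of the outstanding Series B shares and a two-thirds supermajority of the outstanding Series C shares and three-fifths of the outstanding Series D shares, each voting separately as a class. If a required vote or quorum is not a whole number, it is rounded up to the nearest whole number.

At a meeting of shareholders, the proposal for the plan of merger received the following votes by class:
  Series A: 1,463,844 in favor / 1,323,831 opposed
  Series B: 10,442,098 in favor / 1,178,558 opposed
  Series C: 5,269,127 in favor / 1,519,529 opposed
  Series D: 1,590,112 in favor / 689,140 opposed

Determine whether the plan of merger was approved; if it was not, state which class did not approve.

Series A: a majority of 2927121 is 1463561; 1,463,561 required, 1,463,844 in favor — approved.
Series B: 4/5 of 13053194 = 10442555.20, rounded up to 10442556; 10,442,556 required, 10,442,098 in favor — not approved.
Series C: 2/3 of 7902265 = 5268176.67, rounded up to 5268177; 5,268,177 required, 5,269,127 in favor — approved.
Series D: 3/5 of 2648946 = 1589367.60, rounded up to 1589368; 1,589,368 required, 1,590,112 in favor — approved.

Not approved — the Series B shares did not give the required vote.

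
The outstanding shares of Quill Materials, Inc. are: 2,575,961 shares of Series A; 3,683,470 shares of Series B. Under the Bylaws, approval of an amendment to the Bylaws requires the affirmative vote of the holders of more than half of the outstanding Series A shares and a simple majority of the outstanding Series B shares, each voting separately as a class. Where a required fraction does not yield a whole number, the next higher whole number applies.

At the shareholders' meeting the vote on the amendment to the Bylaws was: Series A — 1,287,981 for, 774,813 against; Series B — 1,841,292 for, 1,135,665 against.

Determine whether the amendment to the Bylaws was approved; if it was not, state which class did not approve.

Series A: a majority of 2575961 is 1287981; 1,287,981 required, 1,287,981 in favor — approved.
Series B: a majority of 3683470 is 1841736; 1,841,736 required, 1,841,292 in favor — not approved.

Not approved — the Series B shares did not give the required vote.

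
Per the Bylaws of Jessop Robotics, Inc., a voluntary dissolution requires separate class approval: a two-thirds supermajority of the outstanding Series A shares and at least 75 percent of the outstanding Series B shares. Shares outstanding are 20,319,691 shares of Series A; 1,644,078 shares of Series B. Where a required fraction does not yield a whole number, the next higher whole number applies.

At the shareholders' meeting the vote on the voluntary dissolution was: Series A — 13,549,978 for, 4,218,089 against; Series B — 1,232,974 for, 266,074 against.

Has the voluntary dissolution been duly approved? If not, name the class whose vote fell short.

Series A: 2/3 of 20319691 = 13546460.67, rounded up to 13546461; 13,546,461 required, 13,549,978 in favor — approved.
Series B: 3/4 of 1644078 = 1233058.50, rounded up to 1233059; 1,233,059 required, 1,232,974 in favor — not approved.

Not approved — the Series B shares did not give the required vote.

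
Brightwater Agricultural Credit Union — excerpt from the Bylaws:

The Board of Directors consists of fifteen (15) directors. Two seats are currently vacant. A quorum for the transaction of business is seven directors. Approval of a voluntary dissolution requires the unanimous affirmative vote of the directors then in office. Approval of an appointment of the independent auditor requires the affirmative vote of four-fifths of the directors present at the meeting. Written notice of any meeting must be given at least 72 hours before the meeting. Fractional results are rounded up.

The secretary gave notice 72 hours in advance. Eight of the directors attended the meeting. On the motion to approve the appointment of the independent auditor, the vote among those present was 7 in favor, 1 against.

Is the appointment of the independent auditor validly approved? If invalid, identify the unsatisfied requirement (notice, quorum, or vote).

Notice: 72 hours given; 72 required (72 ≥ 72). Satisfied.
Quorum: 8 present; quorum is 7. Satisfied.
Vote: the appointment of the independent auditor requires four-fifths of the directors present (8). 4/5 of 8 = 6.40, rounded up to 7, so 7 affirmative votes are needed; 7 voted in favor. Satisfied.

Valid — all requirements satisfied.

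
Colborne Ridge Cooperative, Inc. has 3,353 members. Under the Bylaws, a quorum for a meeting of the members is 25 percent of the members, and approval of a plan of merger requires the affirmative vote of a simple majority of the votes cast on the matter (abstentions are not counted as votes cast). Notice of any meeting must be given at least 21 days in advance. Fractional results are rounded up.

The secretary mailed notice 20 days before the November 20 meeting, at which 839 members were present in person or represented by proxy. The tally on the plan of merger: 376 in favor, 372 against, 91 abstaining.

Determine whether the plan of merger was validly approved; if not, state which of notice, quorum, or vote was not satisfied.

Notice: 20 days given; 21 required. Not satisfied.
Quorum: 25% of 3,353 = 838.25, rounded up to 839; 839 present. Satisfied.
Vote: requires a majority of the votes cast (839 − 91 abstaining = 748); a majority of 748 is 375, so 375 needed; 376 in favor. Satisfied.

Invalid — notice requirement not satisfied.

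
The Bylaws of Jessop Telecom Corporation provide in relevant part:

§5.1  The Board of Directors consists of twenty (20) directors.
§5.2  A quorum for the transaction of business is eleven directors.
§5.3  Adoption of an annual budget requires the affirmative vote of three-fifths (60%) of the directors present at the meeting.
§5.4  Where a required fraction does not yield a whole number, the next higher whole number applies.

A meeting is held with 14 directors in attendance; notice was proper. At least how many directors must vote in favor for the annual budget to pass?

9

The annual budget requires three-fifths of the directors present (14).
3/5 of 14 = 8.40, rounded up to 9.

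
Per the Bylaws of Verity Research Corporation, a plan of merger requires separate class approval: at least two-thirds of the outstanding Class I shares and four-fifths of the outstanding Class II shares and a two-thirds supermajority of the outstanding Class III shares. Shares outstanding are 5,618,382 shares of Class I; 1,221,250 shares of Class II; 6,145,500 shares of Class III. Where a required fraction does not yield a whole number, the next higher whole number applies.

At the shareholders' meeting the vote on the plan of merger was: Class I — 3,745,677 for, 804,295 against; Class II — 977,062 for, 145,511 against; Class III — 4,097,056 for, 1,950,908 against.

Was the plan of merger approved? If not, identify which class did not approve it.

Approved — every class gave the required vote.

Class I: 2/3 of 5618382 = 3745588; 3,745,588 required, 3,745,677 in favor — approved.
Class II: 4/5 of 1221250 = 977000; 977,000 required, 977,062 in favor — approved.
Class III: 2/3 of 6145500 = 4097000; 4,097,000 required, 4,097,056 in favor — approved.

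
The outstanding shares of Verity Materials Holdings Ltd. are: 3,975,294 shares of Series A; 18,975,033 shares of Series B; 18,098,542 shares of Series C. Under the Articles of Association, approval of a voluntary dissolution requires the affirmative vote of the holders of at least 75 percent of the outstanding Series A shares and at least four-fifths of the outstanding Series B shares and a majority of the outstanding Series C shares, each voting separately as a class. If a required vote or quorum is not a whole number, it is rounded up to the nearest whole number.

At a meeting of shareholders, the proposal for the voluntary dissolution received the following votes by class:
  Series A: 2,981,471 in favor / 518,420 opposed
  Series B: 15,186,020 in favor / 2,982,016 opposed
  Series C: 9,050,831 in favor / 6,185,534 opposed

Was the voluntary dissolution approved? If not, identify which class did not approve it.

Approved — every class gave the required vote.

Series A: 3/4 of 3975294 = 2981470.50, rounded up to 2981471; 2,981,471 required, 2,981,471 in favor — approved.
Series B: 4/5 of 18975033 = 15180026.40, rounded up to 15180027; 15,180,027 required, 15,186,020 in favor — approved.
Series C: a majority of 18098542 is 9049272; 9,049,272 required, 9,050,831 in favor — approved.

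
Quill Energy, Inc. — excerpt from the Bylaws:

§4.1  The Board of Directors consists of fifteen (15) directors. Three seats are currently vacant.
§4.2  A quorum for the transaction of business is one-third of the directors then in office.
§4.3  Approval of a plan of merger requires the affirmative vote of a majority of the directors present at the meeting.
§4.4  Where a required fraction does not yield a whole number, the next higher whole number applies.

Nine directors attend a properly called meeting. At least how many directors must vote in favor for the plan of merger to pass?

The plan of merger requires a majority of the directors present (9).
A majority of 9 is 5.

5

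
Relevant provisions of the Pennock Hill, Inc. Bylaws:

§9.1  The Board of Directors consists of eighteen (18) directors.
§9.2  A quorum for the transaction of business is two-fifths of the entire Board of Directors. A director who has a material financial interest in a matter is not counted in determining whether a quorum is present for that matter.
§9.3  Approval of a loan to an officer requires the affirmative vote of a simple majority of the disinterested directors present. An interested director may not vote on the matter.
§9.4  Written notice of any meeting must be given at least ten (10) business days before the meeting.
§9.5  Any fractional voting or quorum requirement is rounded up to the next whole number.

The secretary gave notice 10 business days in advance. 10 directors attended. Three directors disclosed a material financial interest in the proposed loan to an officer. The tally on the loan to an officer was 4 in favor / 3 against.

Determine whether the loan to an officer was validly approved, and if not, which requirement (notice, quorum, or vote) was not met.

Invalid — quorum requirement not satisfied.

Notice: 10 business days given; 10 required (10 ≥ 10). Satisfied.
Quorum: 10 present, but the 3 interested directors do not count, leaving 7. Quorum is 8. Not satisfied.
Vote: the loan to an officer requires a majority of the disinterested directors present (10 − 3 = 7). A majority of 7 is 4, so 4 affirmative votes are needed; 4 voted in favor. Satisfied. (Moot — without a quorum no business can be validly transacted.)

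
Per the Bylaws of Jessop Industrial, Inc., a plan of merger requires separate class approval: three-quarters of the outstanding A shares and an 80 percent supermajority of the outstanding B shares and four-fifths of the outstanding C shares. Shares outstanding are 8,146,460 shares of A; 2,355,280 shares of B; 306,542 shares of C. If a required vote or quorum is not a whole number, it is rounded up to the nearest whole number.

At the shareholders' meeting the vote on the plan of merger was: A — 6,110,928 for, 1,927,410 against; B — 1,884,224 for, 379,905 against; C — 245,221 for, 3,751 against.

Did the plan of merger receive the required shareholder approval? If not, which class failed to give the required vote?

Not approved — the C shares did not give the required vote.

A: 3/4 of 8146460 = 6109845; 6,109,845 required, 6,110,928 in favor — approved.
B: 4/5 of 2355280 = 1884224; 1,884,224 required, 1,884,224 in favor — approved.
C: 4/5 of 306542 = 245233.60, rounded up to 245234; 245,234 required, 245,221 in favor — not approved.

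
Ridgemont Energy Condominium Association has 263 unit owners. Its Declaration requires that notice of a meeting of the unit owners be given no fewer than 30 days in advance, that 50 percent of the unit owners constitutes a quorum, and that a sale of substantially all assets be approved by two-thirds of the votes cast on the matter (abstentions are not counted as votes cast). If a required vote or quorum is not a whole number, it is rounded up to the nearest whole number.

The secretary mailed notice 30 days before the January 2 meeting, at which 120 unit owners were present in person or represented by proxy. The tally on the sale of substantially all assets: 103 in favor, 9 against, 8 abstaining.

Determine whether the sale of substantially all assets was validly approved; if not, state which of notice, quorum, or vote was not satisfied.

Invalid — quorum requirement not satisfied.

Notice: 30 days given; 30 required. Satisfied.
Quorum: 50% of 263 = 131.50, rounded up to 132; 120 present. Not satisfied.
Vote: requires two-thirds of the votes cast (120 − 8 abstaining = 112); 2/3 of 112 = 74.67, rounded up to 75, so 75 needed; 103 in favor. Satisfied.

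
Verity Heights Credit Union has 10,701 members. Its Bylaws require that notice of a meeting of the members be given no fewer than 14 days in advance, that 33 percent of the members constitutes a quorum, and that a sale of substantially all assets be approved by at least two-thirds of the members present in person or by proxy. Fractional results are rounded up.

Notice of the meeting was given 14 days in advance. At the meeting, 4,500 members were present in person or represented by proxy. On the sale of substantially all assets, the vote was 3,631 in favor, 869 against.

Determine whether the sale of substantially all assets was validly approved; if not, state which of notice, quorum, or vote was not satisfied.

Valid — all requirements satisfied.

Notice: 14 days given; 14 required. Satisfied.
Quorum: 33% of 10,701 = 3,531.33, rounded up to 3,532; 4,500 present. Satisfied.
Vote: requires two-thirds of those present (4,500); 2/3 of 4500 = 3000, so 3,000 needed; 3,631 in favor. Satisfied.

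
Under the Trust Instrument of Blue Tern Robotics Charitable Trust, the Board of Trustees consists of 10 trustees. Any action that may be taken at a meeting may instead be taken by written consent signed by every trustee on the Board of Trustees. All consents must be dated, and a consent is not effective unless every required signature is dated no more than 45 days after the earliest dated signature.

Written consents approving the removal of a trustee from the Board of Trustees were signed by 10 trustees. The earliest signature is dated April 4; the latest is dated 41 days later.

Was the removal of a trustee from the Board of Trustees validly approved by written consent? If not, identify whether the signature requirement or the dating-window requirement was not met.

Effective — both the signature and dating-window requirements are satisfied.

Signatures required: the unanimous vote of 10 — unanimous means all 10, so 10 needed; 10 signed. Sufficient.
Dating window: the latest signature is 41 days after the earliest; the limit is 45 days. Within the window.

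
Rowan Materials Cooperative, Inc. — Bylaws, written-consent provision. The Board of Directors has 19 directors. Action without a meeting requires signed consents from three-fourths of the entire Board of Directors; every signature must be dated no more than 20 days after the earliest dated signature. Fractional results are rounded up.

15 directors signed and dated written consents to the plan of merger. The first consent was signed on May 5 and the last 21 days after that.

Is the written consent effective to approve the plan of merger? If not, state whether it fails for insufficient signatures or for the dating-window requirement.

Not effective — dating-window requirement not satisfied.

Signatures required: three-fourths of 19 — 3/4 of 19 = 14.25, rounded up to 15, so 15 needed; 15 signed. Sufficient.
Dating window: the latest signature is 21 days after the earliest; the limit is 20 days. Outside the window.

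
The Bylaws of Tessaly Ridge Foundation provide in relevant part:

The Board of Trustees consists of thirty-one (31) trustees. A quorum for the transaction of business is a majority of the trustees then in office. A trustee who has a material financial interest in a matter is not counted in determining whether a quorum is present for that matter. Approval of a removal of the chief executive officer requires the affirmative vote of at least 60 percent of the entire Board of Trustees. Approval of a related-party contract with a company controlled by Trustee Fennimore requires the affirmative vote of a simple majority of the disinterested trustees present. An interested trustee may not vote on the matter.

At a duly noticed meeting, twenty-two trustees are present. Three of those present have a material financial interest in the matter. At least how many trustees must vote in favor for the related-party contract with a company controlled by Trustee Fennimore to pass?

The related-party contract with a company controlled by Trustee Fennimore requires a majority of the disinterested trustees present (22 − 3 = 19).
A majority of 19 is 10.

10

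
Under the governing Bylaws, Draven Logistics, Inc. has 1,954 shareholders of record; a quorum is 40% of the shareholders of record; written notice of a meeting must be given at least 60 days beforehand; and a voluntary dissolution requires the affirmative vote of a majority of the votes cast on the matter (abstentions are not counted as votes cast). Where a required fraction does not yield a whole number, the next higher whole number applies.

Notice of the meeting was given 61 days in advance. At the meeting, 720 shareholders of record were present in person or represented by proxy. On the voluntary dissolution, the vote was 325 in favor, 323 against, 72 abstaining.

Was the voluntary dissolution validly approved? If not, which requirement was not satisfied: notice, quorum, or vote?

Invalid — quorum requirement not satisfied.

Notice: 61 days given; 60 required. Satisfied.
Quorum: 40% of 1,954 = 781.60, rounded up to 782; 720 present. Not satisfied.
Vote: requires a majority of the votes cast (720 − 72 abstaining = 648); a majority of 648 is 325, so 325 needed; 325 in favor. Satisfied.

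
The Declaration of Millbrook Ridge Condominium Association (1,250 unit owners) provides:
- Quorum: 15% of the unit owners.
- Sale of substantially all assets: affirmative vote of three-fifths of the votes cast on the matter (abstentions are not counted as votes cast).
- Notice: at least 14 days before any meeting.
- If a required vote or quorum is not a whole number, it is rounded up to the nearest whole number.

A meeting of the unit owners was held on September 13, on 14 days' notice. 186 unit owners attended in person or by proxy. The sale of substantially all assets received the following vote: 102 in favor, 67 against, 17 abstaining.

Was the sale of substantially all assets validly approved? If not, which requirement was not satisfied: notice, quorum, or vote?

Notice: 14 days given; 14 required. Satisfied.
Quorum: 15% of 1,250 = 187.50, rounded up to 188; 186 present. Not satisfied.
Vote: requires three-fifths of the votes cast (186 − 17 abstaining = 169); 3/5 of 169 = 101.40, rounded up to 102, so 102 needed; 102 in favor. Satisfied.

Invalid — quorum requirement not satisfied.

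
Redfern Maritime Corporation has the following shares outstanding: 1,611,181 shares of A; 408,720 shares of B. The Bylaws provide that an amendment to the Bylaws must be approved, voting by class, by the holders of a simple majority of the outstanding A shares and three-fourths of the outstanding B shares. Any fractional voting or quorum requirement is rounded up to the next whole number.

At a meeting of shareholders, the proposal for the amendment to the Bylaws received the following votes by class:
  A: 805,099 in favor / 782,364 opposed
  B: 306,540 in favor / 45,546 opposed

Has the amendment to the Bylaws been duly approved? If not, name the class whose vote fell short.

A: a majority of 1611181 is 805591; 805,591 required, 805,099 in favor — not approved.
B: 3/4 of 408720 = 306540; 306,540 required, 306,540 in favor — approved.

Not approved — the A shares did not give the required vote.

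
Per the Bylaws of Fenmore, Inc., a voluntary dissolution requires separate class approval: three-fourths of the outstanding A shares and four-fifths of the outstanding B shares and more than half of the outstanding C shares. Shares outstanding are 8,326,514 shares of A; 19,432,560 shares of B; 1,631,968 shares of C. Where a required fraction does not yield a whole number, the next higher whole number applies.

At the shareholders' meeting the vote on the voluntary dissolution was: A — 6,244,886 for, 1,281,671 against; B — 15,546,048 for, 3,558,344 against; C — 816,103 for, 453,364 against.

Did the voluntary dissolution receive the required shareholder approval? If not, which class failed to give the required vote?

Approved — every class gave the required vote.

A: 3/4 of 8326514 = 6244885.50, rounded up to 6244886; 6,244,886 required, 6,244,886 in favor — approved.
B: 4/5 of 19432560 = 15546048; 15,546,048 required, 15,546,048 in favor — approved.
C: a majority of 1631968 is 815985; 815,985 required, 816,103 in favor — approved.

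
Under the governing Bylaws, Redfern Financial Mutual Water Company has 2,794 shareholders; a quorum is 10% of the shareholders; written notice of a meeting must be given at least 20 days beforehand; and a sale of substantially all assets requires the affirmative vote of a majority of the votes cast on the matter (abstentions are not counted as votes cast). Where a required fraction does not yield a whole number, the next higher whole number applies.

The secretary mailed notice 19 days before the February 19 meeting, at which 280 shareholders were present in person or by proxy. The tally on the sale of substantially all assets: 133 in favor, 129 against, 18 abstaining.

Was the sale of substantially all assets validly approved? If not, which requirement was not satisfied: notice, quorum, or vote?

Notice: 19 days given; 20 required. Not satisfied.
Quorum: 10% of 2,794 = 279.40, rounded up to 280; 280 present. Satisfied.
Vote: requires a majority of the votes cast (280 − 18 abstaining = 262); a majority of 262 is 132, so 132 needed; 133 in favor. Satisfied.

Invalid — notice requirement not satisfied.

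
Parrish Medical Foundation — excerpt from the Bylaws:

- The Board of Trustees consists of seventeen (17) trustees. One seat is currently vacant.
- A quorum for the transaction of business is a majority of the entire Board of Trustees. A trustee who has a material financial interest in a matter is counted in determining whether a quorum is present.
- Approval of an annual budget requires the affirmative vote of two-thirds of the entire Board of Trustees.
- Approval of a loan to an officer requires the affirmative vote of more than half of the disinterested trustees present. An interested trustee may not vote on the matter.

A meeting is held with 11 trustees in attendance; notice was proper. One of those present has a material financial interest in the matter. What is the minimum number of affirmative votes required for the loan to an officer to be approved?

The loan to an officer requires a majority of the disinterested trustees present (11 − 1 = 10).
A majority of 10 is 6.

6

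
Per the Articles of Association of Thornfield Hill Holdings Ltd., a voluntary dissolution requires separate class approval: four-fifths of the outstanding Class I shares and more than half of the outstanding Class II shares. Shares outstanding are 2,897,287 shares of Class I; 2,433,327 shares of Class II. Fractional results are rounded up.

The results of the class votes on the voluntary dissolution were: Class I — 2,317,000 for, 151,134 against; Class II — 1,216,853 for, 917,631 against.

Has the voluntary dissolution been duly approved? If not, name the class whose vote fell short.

Class I: 4/5 of 2897287 = 2317829.60, rounded up to 2317830; 2,317,830 required, 2,317,000 in favor — not approved.
Class II: a majority of 2433327 is 1216664; 1,216,664 required, 1,216,853 in favor — approved.

Not approved — the Class I shares did not give the required vote.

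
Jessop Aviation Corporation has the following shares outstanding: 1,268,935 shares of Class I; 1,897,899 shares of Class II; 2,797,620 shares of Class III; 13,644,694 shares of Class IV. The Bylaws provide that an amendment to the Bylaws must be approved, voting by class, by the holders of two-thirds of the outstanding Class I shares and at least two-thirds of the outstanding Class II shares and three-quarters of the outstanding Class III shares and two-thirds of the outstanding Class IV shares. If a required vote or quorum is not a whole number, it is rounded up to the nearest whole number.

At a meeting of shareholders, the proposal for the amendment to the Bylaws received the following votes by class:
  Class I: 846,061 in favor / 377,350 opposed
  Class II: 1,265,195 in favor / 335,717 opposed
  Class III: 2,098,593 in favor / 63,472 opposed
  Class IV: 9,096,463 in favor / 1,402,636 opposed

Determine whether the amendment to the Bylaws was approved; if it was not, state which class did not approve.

Not approved — the Class II shares did not give the required vote.

Class I: 2/3 of 1268935 = 845956.67, rounded up to 845957; 845,957 required, 846,061 in favor — approved.
Class II: 2/3 of 1897899 = 1265266; 1,265,266 required, 1,265,195 in favor — not approved.
Class III: 3/4 of 2797620 = 2098215; 2,098,215 required, 2,098,593 in favor — approved.
Class IV: 2/3 of 13644694 = 9096462.67, rounded up to 9096463; 9,096,463 required, 9,096,463 in favor — approved.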